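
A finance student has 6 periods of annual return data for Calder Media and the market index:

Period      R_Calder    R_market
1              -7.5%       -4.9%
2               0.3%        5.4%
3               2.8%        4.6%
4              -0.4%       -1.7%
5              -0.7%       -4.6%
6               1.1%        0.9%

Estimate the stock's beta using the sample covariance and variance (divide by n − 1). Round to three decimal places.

0.564

Mean R_i = (-7.5 + 0.3 + 2.8 − 0.4 − 0.7 + 1.1) / 6 = -0.7333%
Mean R_m = (-4.9 + 5.4 + 4.6 − 1.7 − 4.6 + 0.9) / 6 = -0.0500%
Σ(R_i − R̄_i)(R_m − R̄_m) = 55.9200  ⇒  Cov = 55.9200 / 5 = 11.1840
Σ(R_m − R̄_m)² = 99.1750  ⇒  Var(R_m) = 99.1750 / 5 = 19.8350
β = Cov / Var(R_m) = 11.1840 / 19.8350 = 0.5639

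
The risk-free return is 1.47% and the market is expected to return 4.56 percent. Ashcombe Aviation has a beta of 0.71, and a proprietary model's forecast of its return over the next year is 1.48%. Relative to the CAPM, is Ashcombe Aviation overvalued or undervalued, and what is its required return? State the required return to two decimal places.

Overvalued; required return 3.66%

MRP = 4.56% − 1.47% = 3.09%
Required return = R_f + β·MRP = 1.47% + 0.71 × 3.09% = 3.66%
Forecast 1.48% < required 3.66% → the stock plots below the SML → overvalued.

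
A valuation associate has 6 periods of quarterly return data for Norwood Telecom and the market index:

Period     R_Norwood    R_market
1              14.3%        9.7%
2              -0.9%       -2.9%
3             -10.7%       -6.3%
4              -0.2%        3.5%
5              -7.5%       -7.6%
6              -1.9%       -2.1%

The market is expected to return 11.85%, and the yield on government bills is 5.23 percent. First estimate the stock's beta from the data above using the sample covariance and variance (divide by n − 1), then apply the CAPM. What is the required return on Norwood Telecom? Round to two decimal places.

13.46%

Mean R_i = (14.3 − 0.9 − 10.7 − 0.2 − 7.5 − 1.9) / 6 = -1.1500%
Mean R_m = (9.7 − 2.9 − 6.3 + 3.5 − 7.6 − 2.1) / 6 = -0.9500%
Σ(R_i − R̄_i)(R_m − R̄_m) = 262.4650  ⇒  Cov = 262.4650 / 5 = 52.4930
Σ(R_m − R̄_m)² = 211.1950  ⇒  Var(R_m) = 211.1950 / 5 = 42.2390
β = Cov / Var(R_m) = 52.4930 / 42.2390 = 1.2428
MRP = 11.85% − 5.23% = 6.62%
E(R) = R_f + β × MRP = 5.23% + 1.2428 × 6.62% = 13.46%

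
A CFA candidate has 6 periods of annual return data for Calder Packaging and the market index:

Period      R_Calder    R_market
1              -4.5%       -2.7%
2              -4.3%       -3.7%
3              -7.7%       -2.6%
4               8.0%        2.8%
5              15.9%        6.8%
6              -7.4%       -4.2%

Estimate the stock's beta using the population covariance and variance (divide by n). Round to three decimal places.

Mean R_i = (-4.5 − 4.3 − 7.7 + 8.0 + 15.9 − 7.4) / 6 = 0.0000%
Mean R_m = (-2.7 − 3.7 − 2.6 + 2.8 + 6.8 − 4.2) / 6 = -0.6000%
Σ(R_i − R̄_i)(R_m − R̄_m) = 209.6800  ⇒  Cov = 209.6800 / 6 = 34.9467
Σ(R_m − R̄_m)² = 97.3000  ⇒  Var(R_m) = 97.3000 / 6 = 16.2167
β = Cov / Var(R_m) = 34.9467 / 16.2167 = 2.1550

2.155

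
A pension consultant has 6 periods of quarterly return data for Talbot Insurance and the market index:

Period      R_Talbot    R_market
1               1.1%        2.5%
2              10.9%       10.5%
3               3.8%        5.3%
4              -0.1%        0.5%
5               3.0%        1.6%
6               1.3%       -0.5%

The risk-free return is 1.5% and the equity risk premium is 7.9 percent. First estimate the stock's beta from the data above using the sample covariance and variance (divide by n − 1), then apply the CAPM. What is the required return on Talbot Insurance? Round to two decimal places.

8.77%

Mean R_i = (1.1 + 10.9 + 3.8 − 0.1 + 3.0 + 1.3) / 6 = 3.3333%
Mean R_m = (2.5 + 10.5 + 5.3 + 0.5 + 1.6 − 0.5) / 6 = 3.3167%
Σ(R_i − R̄_i)(R_m − R̄_m) = 75.1067  ⇒  Cov = 75.1067 / 5 = 15.0213
Σ(R_m − R̄_m)² = 81.6483  ⇒  Var(R_m) = 81.6483 / 5 = 16.3297
β = Cov / Var(R_m) = 15.0213 / 16.3297 = 0.9199
E(R) = R_f + β × MRP = 1.5% + 0.9199 × 7.9% = 8.77%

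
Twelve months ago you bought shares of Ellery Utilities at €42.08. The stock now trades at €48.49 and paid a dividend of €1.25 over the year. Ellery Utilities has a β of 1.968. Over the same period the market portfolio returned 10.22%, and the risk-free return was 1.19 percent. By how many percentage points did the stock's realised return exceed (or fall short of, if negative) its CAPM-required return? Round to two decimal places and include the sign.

-0.76%

Realised HPR = (P1 + D1 − P0) / P0 = (48.49 + 1.25 − 42.08) / 42.08 = 7.66 / 42.08 = 18.2034%
MRP = 10.22% − 1.19% = 9.03%
CAPM required = R_f + β·MRP = 1.19% + 1.968 × 9.03% = 18.96104%
α = realised − required = 18.2034% − 18.96104% = -0.76%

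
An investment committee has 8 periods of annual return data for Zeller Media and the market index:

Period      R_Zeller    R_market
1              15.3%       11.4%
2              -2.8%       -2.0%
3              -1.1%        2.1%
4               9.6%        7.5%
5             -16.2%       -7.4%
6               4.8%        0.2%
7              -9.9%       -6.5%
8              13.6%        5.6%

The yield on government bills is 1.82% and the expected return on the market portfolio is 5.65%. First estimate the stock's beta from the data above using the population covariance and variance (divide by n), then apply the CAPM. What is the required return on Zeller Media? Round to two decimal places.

Mean R_i = (15.3 − 2.8 − 1.1 + 9.6 − 16.2 + 4.8 − 9.9 + 13.6) / 8 = 1.6625%
Mean R_m = (11.4 − 2.0 + 2.1 + 7.5 − 7.4 + 0.2 − 6.5 + 5.6) / 8 = 1.3625%
Σ(R_i − R̄_i)(R_m − R̄_m) = 492.9388  ⇒  Cov = 492.9388 / 8 = 61.6174
Σ(R_m − R̄_m)² = 308.1788  ⇒  Var(R_m) = 308.1788 / 8 = 38.5224
β = Cov / Var(R_m) = 61.6174 / 38.5224 = 1.5995
MRP = 5.65% − 1.82% = 3.83%
E(R) = R_f + β × MRP = 1.82% + 1.5995 × 3.83% = 7.95%

7.95%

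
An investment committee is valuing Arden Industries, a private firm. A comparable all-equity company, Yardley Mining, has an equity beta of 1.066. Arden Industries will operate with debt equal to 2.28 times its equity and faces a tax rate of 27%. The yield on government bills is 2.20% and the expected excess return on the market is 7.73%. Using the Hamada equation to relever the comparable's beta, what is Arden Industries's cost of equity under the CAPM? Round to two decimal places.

24.16%

β_L = β_U × [1 + (1 − t)(D/E)] = 1.066 × [1 + (1 − 0.27) × 2.28]
    = 1.066 × [1 + 0.73 × 2.28] = 1.066 × 2.6644 = 2.8403
E(R) = R_f + β_L × MRP = 2.20% + 2.8403 × 7.73% = 24.16%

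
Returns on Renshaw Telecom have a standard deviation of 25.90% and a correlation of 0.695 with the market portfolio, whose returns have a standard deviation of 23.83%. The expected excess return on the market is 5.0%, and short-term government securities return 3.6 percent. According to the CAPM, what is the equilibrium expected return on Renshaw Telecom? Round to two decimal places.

7.38%

β = ρ × σ_i / σ_m = 0.695 × 25.90% / 23.83% = 0.7554
E(R) = 3.6% + 0.7554 × 5.0% = 7.38%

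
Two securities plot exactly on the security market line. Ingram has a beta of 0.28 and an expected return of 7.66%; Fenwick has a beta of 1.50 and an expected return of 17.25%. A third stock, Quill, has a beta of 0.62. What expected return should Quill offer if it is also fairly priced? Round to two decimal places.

MRP (SML slope) = (17.25% − 7.66%) / (1.50 − 0.28) = 9.59% / 1.22 = 7.8607%
R_f (intercept) = 7.66% − 0.28 × 7.8607% = 5.4590%
E(R_Quill) = R_f + β × MRP = 5.4590% + 0.62 × 7.8607% = 10.33%

10.33%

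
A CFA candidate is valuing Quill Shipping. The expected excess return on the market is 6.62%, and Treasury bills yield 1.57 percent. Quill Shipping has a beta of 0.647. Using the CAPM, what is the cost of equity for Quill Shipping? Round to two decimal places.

5.85%

E(R) = R_f + β × MRP = 1.57% + 0.647 × 6.62% = 5.85%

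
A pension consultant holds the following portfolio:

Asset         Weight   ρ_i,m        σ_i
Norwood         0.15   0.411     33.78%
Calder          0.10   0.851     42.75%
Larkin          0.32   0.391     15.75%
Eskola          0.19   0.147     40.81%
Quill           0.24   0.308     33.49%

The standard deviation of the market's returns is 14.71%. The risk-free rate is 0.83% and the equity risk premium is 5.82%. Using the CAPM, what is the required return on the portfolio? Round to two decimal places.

5.30%

β_Norwood = 0.411 × 33.78% / 14.71% = 0.9438
β_Calder = 0.851 × 42.75% / 14.71% = 2.4732
β_Larkin = 0.391 × 15.75% / 14.71% = 0.4186
β_Eskola = 0.147 × 40.81% / 14.71% = 0.4078
β_Quill = 0.308 × 33.49% / 14.71% = 0.7012
β_P = Σ w_i β_i = 0.15×0.9438 + 0.10×2.4732 + 0.32×0.4186 + 0.19×0.4078 + 0.24×0.7012 = 0.7686
E(R_P) = R_f + β_P × MRP = 0.83% + 0.7686 × 5.82% = 5.30%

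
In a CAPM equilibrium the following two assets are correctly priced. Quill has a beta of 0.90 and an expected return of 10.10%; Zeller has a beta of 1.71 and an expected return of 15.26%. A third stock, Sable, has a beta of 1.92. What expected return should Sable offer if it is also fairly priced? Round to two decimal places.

16.60%

MRP (SML slope) = (15.26% − 10.10%) / (1.71 − 0.90) = 5.16% / 0.81 = 6.3704%
R_f (intercept) = 10.10% − 0.90 × 6.3704% = 4.3666%
E(R_Sable) = R_f + β × MRP = 4.3666% + 1.92 × 6.3704% = 16.60%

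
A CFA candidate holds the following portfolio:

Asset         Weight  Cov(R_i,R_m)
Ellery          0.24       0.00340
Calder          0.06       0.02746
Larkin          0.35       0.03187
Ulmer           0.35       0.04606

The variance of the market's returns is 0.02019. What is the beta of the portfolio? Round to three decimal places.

β_Ellery = 0.00340 / 0.02019 = 0.1684
β_Calder = 0.02746 / 0.02019 = 1.3601
β_Larkin = 0.03187 / 0.02019 = 1.5785
β_Ulmer = 0.04606 / 0.02019 = 2.2813
β_P = Σ w_i β_i = 0.24×0.1684 + 0.06×1.3601 + 0.35×1.5785 + 0.35×2.2813 = 1.4730

1.473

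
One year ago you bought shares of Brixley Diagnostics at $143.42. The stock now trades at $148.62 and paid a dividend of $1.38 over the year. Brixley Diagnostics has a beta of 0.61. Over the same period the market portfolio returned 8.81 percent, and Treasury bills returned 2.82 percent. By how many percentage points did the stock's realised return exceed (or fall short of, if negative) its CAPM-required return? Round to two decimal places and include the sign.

Realised HPR = (P1 + D1 − P0) / P0 = (148.62 + 1.38 − 143.42) / 143.42 = 6.58 / 143.42 = 4.5879%
MRP = 8.81% − 2.82% = 5.99%
CAPM required = R_f + β·MRP = 2.82% + 0.61 × 5.99% = 6.4739%
α = realised − required = 4.5879% − 6.4739% = -1.89%

-1.89%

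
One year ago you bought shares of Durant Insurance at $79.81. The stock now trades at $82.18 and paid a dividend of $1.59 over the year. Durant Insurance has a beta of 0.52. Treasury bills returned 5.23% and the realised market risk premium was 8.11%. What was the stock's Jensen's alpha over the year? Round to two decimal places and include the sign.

Realised HPR = (P1 + D1 − P0) / P0 = (82.18 + 1.59 − 79.81) / 79.81 = 3.96 / 79.81 = 4.9618%
CAPM required = R_f + β·MRP = 5.23% + 0.52 × 8.11% = 9.4472%
α = realised − required = 4.9618% − 9.4472% = -4.49%

-4.49%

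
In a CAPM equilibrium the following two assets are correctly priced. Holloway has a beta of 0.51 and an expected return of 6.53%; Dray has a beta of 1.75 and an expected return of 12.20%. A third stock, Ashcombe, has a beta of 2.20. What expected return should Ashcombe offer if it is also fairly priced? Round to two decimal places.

14.26%

MRP (SML slope) = (12.20% − 6.53%) / (1.75 − 0.51) = 5.67% / 1.24 = 4.5726%
R_f (intercept) = 6.53% − 0.51 × 4.5726% = 4.1980%
E(R_Ashcombe) = R_f + β × MRP = 4.1980% + 2.20 × 4.5726% = 14.26%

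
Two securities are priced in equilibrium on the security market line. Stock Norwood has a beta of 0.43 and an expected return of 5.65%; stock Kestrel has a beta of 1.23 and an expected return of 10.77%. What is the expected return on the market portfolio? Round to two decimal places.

9.30%

Both satisfy E(R) = R_f + β·MRP, so the slope of the SML is
MRP = (10.77% − 5.65%) / (1.23 − 0.43) = 5.12% / 0.80 = 6.4000%
R_f = E(R_Norwood) − β_Norwood·MRP = 5.65% − 0.43 × 6.4000% = 2.8980%
E(R_m) = R_f + MRP = 2.8980% + 6.4000% = 9.30%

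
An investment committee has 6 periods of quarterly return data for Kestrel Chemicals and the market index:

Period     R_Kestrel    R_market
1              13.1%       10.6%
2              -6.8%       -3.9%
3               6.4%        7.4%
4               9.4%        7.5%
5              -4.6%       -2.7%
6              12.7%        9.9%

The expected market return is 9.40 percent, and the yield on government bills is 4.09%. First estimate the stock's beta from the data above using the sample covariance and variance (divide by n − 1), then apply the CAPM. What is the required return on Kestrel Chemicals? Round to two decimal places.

11.23%

Mean R_i = (13.1 − 6.8 + 6.4 + 9.4 − 4.6 + 12.7) / 6 = 5.0333%
Mean R_m = (10.6 − 3.9 + 7.4 + 7.5 − 2.7 + 9.9) / 6 = 4.8000%
Σ(R_i − R̄_i)(R_m − R̄_m) = 276.4300  ⇒  Cov = 276.4300 / 5 = 55.2860
Σ(R_m − R̄_m)² = 205.6400  ⇒  Var(R_m) = 205.6400 / 5 = 41.1280
β = Cov / Var(R_m) = 55.2860 / 41.1280 = 1.3442
MRP = 9.40% − 4.09% = 5.31%
E(R) = R_f + β × MRP = 4.09% + 1.3442 × 5.31% = 11.23%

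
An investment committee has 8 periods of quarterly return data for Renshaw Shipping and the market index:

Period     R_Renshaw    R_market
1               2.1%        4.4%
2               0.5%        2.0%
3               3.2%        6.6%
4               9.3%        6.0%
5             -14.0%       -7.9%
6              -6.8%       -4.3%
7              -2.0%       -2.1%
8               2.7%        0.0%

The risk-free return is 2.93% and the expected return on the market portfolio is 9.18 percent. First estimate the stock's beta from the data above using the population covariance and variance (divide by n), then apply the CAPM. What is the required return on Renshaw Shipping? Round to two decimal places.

Mean R_i = (2.1 + 0.5 + 3.2 + 9.3 − 14.0 − 6.8 − 2.0 + 2.7) / 8 = -0.6250%
Mean R_m = (4.4 + 2.0 + 6.6 + 6.0 − 7.9 − 4.3 − 2.1 + 0.0) / 8 = 0.5875%
Σ(R_i − R̄_i)(R_m − R̄_m) = 234.1375  ⇒  Cov = 234.1375 / 8 = 29.2672
Σ(R_m − R̄_m)² = 185.4688  ⇒  Var(R_m) = 185.4688 / 8 = 23.1836
β = Cov / Var(R_m) = 29.2672 / 23.1836 = 1.2624
MRP = 9.18% − 2.93% = 6.25%
E(R) = R_f + β × MRP = 2.93% + 1.2624 × 6.25% = 10.82%

10.82%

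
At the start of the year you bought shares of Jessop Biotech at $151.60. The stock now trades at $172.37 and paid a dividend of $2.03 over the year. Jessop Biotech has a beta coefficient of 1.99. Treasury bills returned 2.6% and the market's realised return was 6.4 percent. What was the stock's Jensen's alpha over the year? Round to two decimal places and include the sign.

Realised HPR = (P1 + D1 − P0) / P0 = (172.37 + 2.03 − 151.60) / 151.60 = 22.80 / 151.60 = 15.0396%
MRP = 6.4% − 2.6% = 3.80%
CAPM required = R_f + β·MRP = 2.6% + 1.99 × 3.8% = 10.1620%
α = realised − required = 15.0396% − 10.1620% = +4.88%

+4.88%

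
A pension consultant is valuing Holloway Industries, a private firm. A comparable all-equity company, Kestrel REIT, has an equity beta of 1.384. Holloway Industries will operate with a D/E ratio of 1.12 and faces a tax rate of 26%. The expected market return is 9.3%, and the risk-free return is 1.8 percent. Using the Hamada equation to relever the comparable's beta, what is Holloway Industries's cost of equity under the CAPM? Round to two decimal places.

β_L = β_U × [1 + (1 − t)(D/E)] = 1.384 × [1 + (1 − 0.26) × 1.12]
    = 1.384 × [1 + 0.74 × 1.12] = 1.384 × 1.8288 = 2.5311
MRP = 9.3% − 1.8% = 7.50%
E(R) = R_f + β_L × MRP = 1.8% + 2.5311 × 7.5% = 20.78%

20.78%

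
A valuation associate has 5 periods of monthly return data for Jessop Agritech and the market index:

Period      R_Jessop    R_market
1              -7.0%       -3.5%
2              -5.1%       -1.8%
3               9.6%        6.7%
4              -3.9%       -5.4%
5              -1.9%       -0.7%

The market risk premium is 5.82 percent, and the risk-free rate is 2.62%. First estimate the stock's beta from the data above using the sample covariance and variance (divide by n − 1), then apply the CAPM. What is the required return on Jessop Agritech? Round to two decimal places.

Mean R_i = (-7.0 − 5.1 + 9.6 − 3.9 − 1.9) / 5 = -1.6600%
Mean R_m = (-3.5 − 1.8 + 6.7 − 5.4 − 0.7) / 5 = -0.9400%
Σ(R_i − R̄_i)(R_m − R̄_m) = 112.5880  ⇒  Cov = 112.5880 / 4 = 28.1470
Σ(R_m − R̄_m)² = 85.6120  ⇒  Var(R_m) = 85.6120 / 4 = 21.4030
β = Cov / Var(R_m) = 28.1470 / 21.4030 = 1.3151
E(R) = R_f + β × MRP = 2.62% + 1.3151 × 5.82% = 10.27%

10.27%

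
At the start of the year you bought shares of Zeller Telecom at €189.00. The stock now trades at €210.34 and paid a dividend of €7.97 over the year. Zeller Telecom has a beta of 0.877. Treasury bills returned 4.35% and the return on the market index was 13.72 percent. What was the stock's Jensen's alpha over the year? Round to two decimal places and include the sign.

Realised HPR = (P1 + D1 − P0) / P0 = (210.34 + 7.97 − 189.00) / 189.00 = 29.31 / 189.00 = 15.5079%
MRP = 13.72% − 4.35% = 9.37%
CAPM required = R_f + β·MRP = 4.35% + 0.877 × 9.37% = 12.56749%
α = realised − required = 15.5079% − 12.56749% = +2.94%

+2.94%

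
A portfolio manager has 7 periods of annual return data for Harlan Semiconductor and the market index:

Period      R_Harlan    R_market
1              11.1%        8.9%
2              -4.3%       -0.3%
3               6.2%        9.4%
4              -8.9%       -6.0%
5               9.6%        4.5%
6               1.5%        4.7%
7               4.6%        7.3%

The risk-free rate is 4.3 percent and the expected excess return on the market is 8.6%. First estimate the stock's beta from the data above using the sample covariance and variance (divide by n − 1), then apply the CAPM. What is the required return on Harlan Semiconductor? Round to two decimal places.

Mean R_i = (11.1 − 4.3 + 6.2 − 8.9 + 9.6 + 1.5 + 4.6) / 7 = 2.8286%
Mean R_m = (8.9 − 0.3 + 9.4 − 6.0 + 4.5 + 4.7 + 7.3) / 7 = 4.0714%
Σ(R_i − R̄_i)(R_m − R̄_m) = 214.9757  ⇒  Cov = 214.9757 / 6 = 35.8293
Σ(R_m − R̄_m)² = 183.2543  ⇒  Var(R_m) = 183.2543 / 6 = 30.5424
β = Cov / Var(R_m) = 35.8293 / 30.5424 = 1.1731
E(R) = R_f + β × MRP = 4.3% + 1.1731 × 8.6% = 14.39%

14.39%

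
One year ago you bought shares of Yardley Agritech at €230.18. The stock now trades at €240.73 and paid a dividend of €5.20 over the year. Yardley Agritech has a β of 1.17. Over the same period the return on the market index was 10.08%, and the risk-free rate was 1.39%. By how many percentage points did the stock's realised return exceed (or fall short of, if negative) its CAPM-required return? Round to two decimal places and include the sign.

Realised HPR = (P1 + D1 − P0) / P0 = (240.73 + 5.20 − 230.18) / 230.18 = 15.75 / 230.18 = 6.8425%
MRP = 10.08% − 1.39% = 8.69%
CAPM required = R_f + β·MRP = 1.39% + 1.17 × 8.69% = 11.5573%
α = realised − required = 6.8425% − 11.5573% = -4.71%

-4.71%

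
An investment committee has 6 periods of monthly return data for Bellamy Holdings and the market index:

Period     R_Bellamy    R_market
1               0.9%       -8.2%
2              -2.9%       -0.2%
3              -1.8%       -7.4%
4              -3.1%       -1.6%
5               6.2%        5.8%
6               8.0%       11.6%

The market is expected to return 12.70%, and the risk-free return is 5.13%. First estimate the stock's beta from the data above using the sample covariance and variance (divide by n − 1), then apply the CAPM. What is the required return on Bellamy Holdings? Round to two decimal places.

Mean R_i = (0.9 − 2.9 − 1.8 − 3.1 + 6.2 + 8.0) / 6 = 1.2167%
Mean R_m = (-8.2 − 0.2 − 7.4 − 1.6 + 5.8 + 11.6) / 6 = 0.0000%
Σ(R_i − R̄_i)(R_m − R̄_m) = 140.2400  ⇒  Cov = 140.2400 / 5 = 28.0480
Σ(R_m − R̄_m)² = 292.8000  ⇒  Var(R_m) = 292.8000 / 5 = 58.5600
β = Cov / Var(R_m) = 28.0480 / 58.5600 = 0.4790
MRP = 12.70% − 5.13% = 7.57%
E(R) = R_f + β × MRP = 5.13% + 0.4790 × 7.57% = 8.76%

8.76%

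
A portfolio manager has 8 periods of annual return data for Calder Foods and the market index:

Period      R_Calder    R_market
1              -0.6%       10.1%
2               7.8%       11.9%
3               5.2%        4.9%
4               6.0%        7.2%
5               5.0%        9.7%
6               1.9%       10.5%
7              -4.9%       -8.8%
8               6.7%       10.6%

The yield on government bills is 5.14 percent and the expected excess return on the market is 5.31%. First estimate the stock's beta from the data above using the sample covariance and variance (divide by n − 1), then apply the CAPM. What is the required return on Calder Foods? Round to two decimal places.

Mean R_i = (-0.6 + 7.8 + 5.2 + 6.0 + 5.0 + 1.9 − 4.9 + 6.7) / 8 = 3.3875%
Mean R_m = (10.1 + 11.9 + 4.9 + 7.2 + 9.7 + 10.5 − 8.8 + 10.6) / 8 = 7.0125%
Σ(R_i − R̄_i)(R_m − R̄_m) = 147.9913  ⇒  Cov = 147.9913 / 7 = 21.1416
Σ(R_m − R̄_m)² = 320.2088  ⇒  Var(R_m) = 320.2088 / 7 = 45.7441
β = Cov / Var(R_m) = 21.1416 / 45.7441 = 0.4622
E(R) = R_f + β × MRP = 5.14% + 0.4622 × 5.31% = 7.59%

7.59%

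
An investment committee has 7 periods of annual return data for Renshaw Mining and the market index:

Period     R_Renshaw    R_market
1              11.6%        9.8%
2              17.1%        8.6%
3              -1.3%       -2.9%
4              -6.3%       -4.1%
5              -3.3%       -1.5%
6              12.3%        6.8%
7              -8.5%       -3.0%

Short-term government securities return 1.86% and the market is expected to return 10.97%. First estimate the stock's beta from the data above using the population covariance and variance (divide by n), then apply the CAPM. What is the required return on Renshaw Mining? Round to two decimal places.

16.47%

Mean R_i = (11.6 + 17.1 − 1.3 − 6.3 − 3.3 + 12.3 − 8.5) / 7 = 3.0857%
Mean R_m = (9.8 + 8.6 − 2.9 − 4.1 − 1.5 + 6.8 − 3.0) / 7 = 1.9571%
Σ(R_i − R̄_i)(R_m − R̄_m) = 362.1557  ⇒  Cov = 362.1557 / 7 = 51.7365
Σ(R_m − R̄_m)² = 225.8971  ⇒  Var(R_m) = 225.8971 / 7 = 32.2710
β = Cov / Var(R_m) = 51.7365 / 32.2710 = 1.6032
MRP = 10.97% − 1.86% = 9.11%
E(R) = R_f + β × MRP = 1.86% + 1.6032 × 9.11% = 16.47%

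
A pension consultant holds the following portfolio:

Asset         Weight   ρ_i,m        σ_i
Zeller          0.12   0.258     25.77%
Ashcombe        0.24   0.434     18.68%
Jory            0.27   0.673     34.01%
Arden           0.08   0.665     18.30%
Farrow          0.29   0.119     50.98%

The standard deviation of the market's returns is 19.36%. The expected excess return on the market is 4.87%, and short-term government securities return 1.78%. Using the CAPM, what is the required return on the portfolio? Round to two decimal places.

4.71%

β_Zeller = 0.258 × 25.77% / 19.36% = 0.3434
β_Ashcombe = 0.434 × 18.68% / 19.36% = 0.4188
β_Jory = 0.673 × 34.01% / 19.36% = 1.1823
β_Arden = 0.665 × 18.30% / 19.36% = 0.6286
β_Farrow = 0.119 × 50.98% / 19.36% = 0.3134
β_P = Σ w_i β_i = 0.12×0.3434 + 0.24×0.4188 + 0.27×1.1823 + 0.08×0.6286 + 0.29×0.3134 = 0.6021
E(R_P) = R_f + β_P × MRP = 1.78% + 0.6021 × 4.87% = 4.71%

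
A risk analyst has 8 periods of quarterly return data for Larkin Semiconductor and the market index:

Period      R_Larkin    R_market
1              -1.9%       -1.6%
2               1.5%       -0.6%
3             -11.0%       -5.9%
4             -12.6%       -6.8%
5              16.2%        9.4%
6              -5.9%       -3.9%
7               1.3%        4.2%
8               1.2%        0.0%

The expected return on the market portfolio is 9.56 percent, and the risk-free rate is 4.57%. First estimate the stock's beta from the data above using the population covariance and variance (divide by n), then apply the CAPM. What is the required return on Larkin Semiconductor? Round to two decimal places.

12.64%

Mean R_i = (-1.9 + 1.5 − 11.0 − 12.6 + 16.2 − 5.9 + 1.3 + 1.2) / 8 = -1.4000%
Mean R_m = (-1.6 − 0.6 − 5.9 − 6.8 + 9.4 − 3.9 + 4.2 + 0.0) / 8 = -0.6500%
Σ(R_i − R̄_i)(R_m − R̄_m) = 326.1900  ⇒  Cov = 326.1900 / 8 = 40.7738
Σ(R_m − R̄_m)² = 201.8000  ⇒  Var(R_m) = 201.8000 / 8 = 25.2250
β = Cov / Var(R_m) = 40.7738 / 25.2250 = 1.6164
MRP = 9.56% − 4.57% = 4.99%
E(R) = R_f + β × MRP = 4.57% + 1.6164 × 4.99% = 12.64%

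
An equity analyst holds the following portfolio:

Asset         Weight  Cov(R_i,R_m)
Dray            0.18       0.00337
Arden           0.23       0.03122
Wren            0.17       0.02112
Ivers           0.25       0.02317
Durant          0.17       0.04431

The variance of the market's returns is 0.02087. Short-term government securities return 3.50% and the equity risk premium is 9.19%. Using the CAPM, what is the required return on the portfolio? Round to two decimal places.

14.38%

β_Dray = 0.00337 / 0.02087 = 0.1615
β_Arden = 0.03122 / 0.02087 = 1.4959
β_Wren = 0.02112 / 0.02087 = 1.0120
β_Ivers = 0.02317 / 0.02087 = 1.1102
β_Durant = 0.04431 / 0.02087 = 2.1231
β_P = Σ w_i β_i = 0.18×0.1615 + 0.23×1.4959 + 0.17×1.0120 + 0.25×1.1102 + 0.17×2.1231 = 1.1836
E(R_P) = R_f + β_P × MRP = 3.50% + 1.1836 × 9.19% = 14.38%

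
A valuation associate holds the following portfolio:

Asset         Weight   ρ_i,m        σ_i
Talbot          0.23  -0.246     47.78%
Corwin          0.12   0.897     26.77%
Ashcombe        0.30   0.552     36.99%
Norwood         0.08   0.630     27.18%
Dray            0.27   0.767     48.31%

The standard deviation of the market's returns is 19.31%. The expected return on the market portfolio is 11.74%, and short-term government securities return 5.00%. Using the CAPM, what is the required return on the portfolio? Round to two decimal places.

11.17%

β_Talbot = -0.246 × 47.78% / 19.31% = -0.6087
β_Corwin = 0.897 × 26.77% / 19.31% = 1.2435
β_Ashcombe = 0.552 × 36.99% / 19.31% = 1.0574
β_Norwood = 0.630 × 27.18% / 19.31% = 0.8868
β_Dray = 0.767 × 48.31% / 19.31% = 1.9189
β_P = Σ w_i β_i = 0.23×-0.6087 + 0.12×1.2435 + 0.30×1.0574 + 0.08×0.8868 + 0.27×1.9189 = 0.9155
MRP = 11.74% − 5.00% = 6.74%
E(R_P) = R_f + β_P × MRP = 5.00% + 0.9155 × 6.74% = 11.17%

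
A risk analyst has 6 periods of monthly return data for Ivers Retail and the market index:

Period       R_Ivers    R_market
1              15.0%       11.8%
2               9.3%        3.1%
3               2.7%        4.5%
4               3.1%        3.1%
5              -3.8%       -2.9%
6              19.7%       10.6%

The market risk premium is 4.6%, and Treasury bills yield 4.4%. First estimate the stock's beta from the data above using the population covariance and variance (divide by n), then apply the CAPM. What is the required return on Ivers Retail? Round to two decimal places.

11.13%

Mean R_i = (15.0 + 9.3 + 2.7 + 3.1 − 3.8 + 19.7) / 6 = 7.6667%
Mean R_m = (11.8 + 3.1 + 4.5 + 3.1 − 2.9 + 10.6) / 6 = 5.0333%
Σ(R_i − R̄_i)(R_m − R̄_m) = 215.8967  ⇒  Cov = 215.8967 / 6 = 35.9828
Σ(R_m − R̄_m)² = 147.4733  ⇒  Var(R_m) = 147.4733 / 6 = 24.5789
β = Cov / Var(R_m) = 35.9828 / 24.5789 = 1.4640
E(R) = R_f + β × MRP = 4.4% + 1.4640 × 4.6% = 11.13%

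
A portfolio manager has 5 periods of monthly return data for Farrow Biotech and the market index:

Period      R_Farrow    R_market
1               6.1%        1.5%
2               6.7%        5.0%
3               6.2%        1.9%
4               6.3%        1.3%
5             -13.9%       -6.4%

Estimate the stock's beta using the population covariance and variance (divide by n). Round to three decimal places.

2.020

Mean R_i = (6.1 + 6.7 + 6.2 + 6.3 − 13.9) / 5 = 2.2800%
Mean R_m = (1.5 + 5.0 + 1.9 + 1.3 − 6.4) / 5 = 0.6600%
Σ(R_i − R̄_i)(R_m − R̄_m) = 144.0560  ⇒  Cov = 144.0560 / 5 = 28.8112
Σ(R_m − R̄_m)² = 71.3320  ⇒  Var(R_m) = 71.3320 / 5 = 14.2664
β = Cov / Var(R_m) = 28.8112 / 14.2664 = 2.0195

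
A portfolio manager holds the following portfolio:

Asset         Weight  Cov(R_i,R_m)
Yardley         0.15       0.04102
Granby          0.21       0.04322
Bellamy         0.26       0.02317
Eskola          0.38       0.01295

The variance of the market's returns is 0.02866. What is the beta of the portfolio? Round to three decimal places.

β_Yardley = 0.04102 / 0.02866 = 1.4313
β_Granby = 0.04322 / 0.02866 = 1.5080
β_Bellamy = 0.02317 / 0.02866 = 0.8084
β_Eskola = 0.01295 / 0.02866 = 0.4518
β_P = Σ w_i β_i = 0.15×1.4313 + 0.21×1.5080 + 0.26×0.8084 + 0.38×0.4518 = 0.9132

0.913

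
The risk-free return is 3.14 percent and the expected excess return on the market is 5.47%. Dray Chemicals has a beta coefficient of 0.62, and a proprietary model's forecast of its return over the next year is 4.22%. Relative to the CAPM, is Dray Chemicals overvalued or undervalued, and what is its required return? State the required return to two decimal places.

Required return = R_f + β·MRP = 3.14% + 0.62 × 5.47% = 6.53%
Forecast 4.22% < required 6.53% → the stock plots below the SML → overvalued.

Overvalued; required return 6.53%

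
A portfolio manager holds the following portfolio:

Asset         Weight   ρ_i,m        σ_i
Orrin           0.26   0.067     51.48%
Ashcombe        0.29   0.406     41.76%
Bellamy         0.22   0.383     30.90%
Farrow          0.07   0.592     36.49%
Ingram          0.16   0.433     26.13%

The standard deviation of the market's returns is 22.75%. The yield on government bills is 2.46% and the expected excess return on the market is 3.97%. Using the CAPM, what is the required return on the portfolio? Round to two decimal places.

β_Orrin = 0.067 × 51.48% / 22.75% = 0.1516
β_Ashcombe = 0.406 × 41.76% / 22.75% = 0.7453
β_Bellamy = 0.383 × 30.90% / 22.75% = 0.5202
β_Farrow = 0.592 × 36.49% / 22.75% = 0.9495
β_Ingram = 0.433 × 26.13% / 22.75% = 0.4973
β_P = Σ w_i β_i = 0.26×0.1516 + 0.29×0.7453 + 0.22×0.5202 + 0.07×0.9495 + 0.16×0.4973 = 0.5160
E(R_P) = R_f + β_P × MRP = 2.46% + 0.5160 × 3.97% = 4.51%

4.51%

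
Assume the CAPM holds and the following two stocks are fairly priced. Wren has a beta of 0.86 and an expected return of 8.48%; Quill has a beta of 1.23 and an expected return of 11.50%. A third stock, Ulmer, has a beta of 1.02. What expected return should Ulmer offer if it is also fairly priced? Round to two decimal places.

MRP (SML slope) = (11.50% − 8.48%) / (1.23 − 0.86) = 3.02% / 0.37 = 8.1622%
R_f (intercept) = 8.48% − 0.86 × 8.1622% = 1.4605%
E(R_Ulmer) = R_f + β × MRP = 1.4605% + 1.02 × 8.1622% = 9.79%

9.79%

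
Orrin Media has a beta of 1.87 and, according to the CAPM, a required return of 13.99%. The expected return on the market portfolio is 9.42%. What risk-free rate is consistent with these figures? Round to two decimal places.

E(R) = R_f + β(E(R_m) − R_f) = R_f(1 − β) + β·E(R_m)
13.99% = R_f × (1 − 1.87) + 1.87 × 9.42%
13.99% = R_f × -0.87 + 17.6154%
R_f = (13.99% − 17.6154%) / -0.87 = 4.17%

4.17%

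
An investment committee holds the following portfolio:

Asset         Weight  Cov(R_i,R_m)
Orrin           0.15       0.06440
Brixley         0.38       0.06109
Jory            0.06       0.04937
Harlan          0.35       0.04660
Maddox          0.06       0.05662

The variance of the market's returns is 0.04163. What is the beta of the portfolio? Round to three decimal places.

β_Orrin = 0.06440 / 0.04163 = 1.5470
β_Brixley = 0.06109 / 0.04163 = 1.4675
β_Jory = 0.04937 / 0.04163 = 1.1859
β_Harlan = 0.04660 / 0.04163 = 1.1194
β_Maddox = 0.05662 / 0.04163 = 1.3601
β_P = Σ w_i β_i = 0.15×1.5470 + 0.38×1.4675 + 0.06×1.1859 + 0.35×1.1194 + 0.06×1.3601 = 1.3343

1.334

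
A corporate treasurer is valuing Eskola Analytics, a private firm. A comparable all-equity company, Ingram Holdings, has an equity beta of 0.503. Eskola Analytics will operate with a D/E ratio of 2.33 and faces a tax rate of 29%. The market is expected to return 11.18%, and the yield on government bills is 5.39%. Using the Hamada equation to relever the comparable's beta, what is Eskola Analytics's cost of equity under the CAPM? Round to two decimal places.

13.12%

β_L = β_U × [1 + (1 − t)(D/E)] = 0.503 × [1 + (1 − 0.29) × 2.33]
    = 0.503 × [1 + 0.71 × 2.33] = 0.503 × 2.6543 = 1.3351
MRP = 11.18% − 5.39% = 5.79%
E(R) = R_f + β_L × MRP = 5.39% + 1.3351 × 5.79% = 13.12%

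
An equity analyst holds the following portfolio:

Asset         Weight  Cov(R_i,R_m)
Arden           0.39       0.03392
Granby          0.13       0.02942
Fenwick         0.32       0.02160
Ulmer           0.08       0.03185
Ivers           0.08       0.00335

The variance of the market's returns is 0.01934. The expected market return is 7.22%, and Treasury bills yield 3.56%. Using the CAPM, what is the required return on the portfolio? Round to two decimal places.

8.63%

β_Arden = 0.03392 / 0.01934 = 1.7539
β_Granby = 0.02942 / 0.01934 = 1.5212
β_Fenwick = 0.02160 / 0.01934 = 1.1169
β_Ulmer = 0.03185 / 0.01934 = 1.6468
β_Ivers = 0.00335 / 0.01934 = 0.1732
β_P = Σ w_i β_i = 0.39×1.7539 + 0.13×1.5212 + 0.32×1.1169 + 0.08×1.6468 + 0.08×0.1732 = 1.3848
MRP = 7.22% − 3.56% = 3.66%
E(R_P) = R_f + β_P × MRP = 3.56% + 1.3848 × 3.66% = 8.63%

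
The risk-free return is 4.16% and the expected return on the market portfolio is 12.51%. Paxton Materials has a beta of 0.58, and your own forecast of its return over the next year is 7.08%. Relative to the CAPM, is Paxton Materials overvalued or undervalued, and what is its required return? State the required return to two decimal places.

Overvalued; required return 9.00%

MRP = 12.51% − 4.16% = 8.35%
Required return = R_f + β·MRP = 4.16% + 0.58 × 8.35% = 9.00%
Forecast 7.08% < required 9.00% → the stock plots below the SML → overvalued.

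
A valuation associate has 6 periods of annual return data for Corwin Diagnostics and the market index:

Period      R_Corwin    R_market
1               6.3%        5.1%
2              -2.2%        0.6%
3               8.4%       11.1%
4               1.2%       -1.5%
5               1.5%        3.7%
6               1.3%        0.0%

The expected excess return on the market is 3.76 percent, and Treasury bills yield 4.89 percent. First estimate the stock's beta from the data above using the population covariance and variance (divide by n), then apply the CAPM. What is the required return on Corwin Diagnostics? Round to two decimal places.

Mean R_i = (6.3 − 2.2 + 8.4 + 1.2 + 1.5 + 1.3) / 6 = 2.7500%
Mean R_m = (5.1 + 0.6 + 11.1 − 1.5 + 3.7 + 0.0) / 6 = 3.1667%
Σ(R_i − R̄_i)(R_m − R̄_m) = 75.5500  ⇒  Cov = 75.5500 / 6 = 12.5917
Σ(R_m − R̄_m)² = 105.3533  ⇒  Var(R_m) = 105.3533 / 6 = 17.5589
β = Cov / Var(R_m) = 12.5917 / 17.5589 = 0.7171
E(R) = R_f + β × MRP = 4.89% + 0.7171 × 3.76% = 7.59%

7.59%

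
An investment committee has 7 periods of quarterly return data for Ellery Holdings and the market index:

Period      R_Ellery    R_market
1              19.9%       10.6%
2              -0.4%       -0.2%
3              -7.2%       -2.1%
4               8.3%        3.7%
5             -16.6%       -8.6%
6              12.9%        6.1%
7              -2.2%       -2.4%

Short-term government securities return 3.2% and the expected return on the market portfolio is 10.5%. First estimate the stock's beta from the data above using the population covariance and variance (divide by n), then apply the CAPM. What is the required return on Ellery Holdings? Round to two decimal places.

17.44%

Mean R_i = (19.9 − 0.4 − 7.2 + 8.3 − 16.6 + 12.9 − 2.2) / 7 = 2.1000%
Mean R_m = (10.6 − 0.2 − 2.1 + 3.7 − 8.6 + 6.1 − 2.4) / 7 = 1.0143%
Σ(R_i − R̄_i)(R_m − R̄_m) = 468.6700  ⇒  Cov = 468.6700 / 7 = 66.9529
Σ(R_m − R̄_m)² = 240.2286  ⇒  Var(R_m) = 240.2286 / 7 = 34.3184
β = Cov / Var(R_m) = 66.9529 / 34.3184 = 1.9509
MRP = 10.5% − 3.2% = 7.30%
E(R) = R_f + β × MRP = 3.2% + 1.9509 × 7.3% = 17.44%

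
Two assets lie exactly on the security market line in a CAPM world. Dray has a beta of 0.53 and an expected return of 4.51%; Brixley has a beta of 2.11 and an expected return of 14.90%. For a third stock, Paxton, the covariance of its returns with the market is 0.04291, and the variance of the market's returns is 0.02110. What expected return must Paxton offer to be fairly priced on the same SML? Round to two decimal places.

14.40%

MRP = (14.90% − 4.51%) / (2.11 − 0.53) = 6.5759%
R_f = 4.51% − 0.53 × 6.5759% = 1.0248%
β_Paxton = Cov / Var(R_m) = 0.04291 / 0.02110 = 2.0336
E(R_Paxton) = R_f + β × MRP = 1.0248% + 2.0336 × 6.5759% = 14.40%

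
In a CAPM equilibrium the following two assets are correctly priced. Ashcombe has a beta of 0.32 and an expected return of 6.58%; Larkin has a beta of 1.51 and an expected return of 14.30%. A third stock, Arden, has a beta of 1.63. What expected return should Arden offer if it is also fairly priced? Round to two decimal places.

MRP (SML slope) = (14.30% − 6.58%) / (1.51 − 0.32) = 7.72% / 1.19 = 6.4874%
R_f (intercept) = 6.58% − 0.32 × 6.4874% = 4.5040%
E(R_Arden) = R_f + β × MRP = 4.5040% + 1.63 × 6.4874% = 15.08%

15.08%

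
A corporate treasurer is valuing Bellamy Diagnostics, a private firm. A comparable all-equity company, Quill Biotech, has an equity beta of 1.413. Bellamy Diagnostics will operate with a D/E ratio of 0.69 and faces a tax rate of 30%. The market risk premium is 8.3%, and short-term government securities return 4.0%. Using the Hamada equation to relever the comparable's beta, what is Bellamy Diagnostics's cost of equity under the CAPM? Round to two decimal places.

β_L = β_U × [1 + (1 − t)(D/E)] = 1.413 × [1 + (1 − 0.30) × 0.69]
    = 1.413 × [1 + 0.70 × 0.69] = 1.413 × 1.4830 = 2.0955
E(R) = R_f + β_L × MRP = 4.0% + 2.0955 × 8.3% = 21.39%

21.39%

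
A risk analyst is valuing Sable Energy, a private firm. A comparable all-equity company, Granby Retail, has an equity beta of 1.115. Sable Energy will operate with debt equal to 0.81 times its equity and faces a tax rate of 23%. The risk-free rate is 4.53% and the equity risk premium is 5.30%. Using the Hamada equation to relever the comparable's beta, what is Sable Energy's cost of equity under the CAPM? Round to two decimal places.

β_L = β_U × [1 + (1 − t)(D/E)] = 1.115 × [1 + (1 − 0.23) × 0.81]
    = 1.115 × [1 + 0.77 × 0.81] = 1.115 × 1.6237 = 1.8104
E(R) = R_f + β_L × MRP = 4.53% + 1.8104 × 5.30% = 14.13%

14.13%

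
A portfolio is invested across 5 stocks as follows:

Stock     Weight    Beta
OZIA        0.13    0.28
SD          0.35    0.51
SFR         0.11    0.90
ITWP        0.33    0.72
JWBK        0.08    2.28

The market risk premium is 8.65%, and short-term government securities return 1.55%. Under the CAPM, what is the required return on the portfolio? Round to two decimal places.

7.90%

β_P = Σ w_i β_i = 0.13×0.28 + 0.35×0.51 + 0.11×0.90 + 0.33×0.72 + 0.08×2.28 = 0.7339
E(R_P) = R_f + β_P × MRP = 1.55% + 0.7339 × 8.65% = 7.90%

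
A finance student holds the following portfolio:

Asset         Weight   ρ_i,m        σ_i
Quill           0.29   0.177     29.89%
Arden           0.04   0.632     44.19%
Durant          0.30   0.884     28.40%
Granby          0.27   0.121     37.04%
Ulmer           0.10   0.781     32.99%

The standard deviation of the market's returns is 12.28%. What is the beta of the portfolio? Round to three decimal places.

1.138

β_Quill = 0.177 × 29.89% / 12.28% = 0.4308
β_Arden = 0.632 × 44.19% / 12.28% = 2.2743
β_Durant = 0.884 × 28.40% / 12.28% = 2.0444
β_Granby = 0.121 × 37.04% / 12.28% = 0.3650
β_Ulmer = 0.781 × 32.99% / 12.28% = 2.0981
β_P = Σ w_i β_i = 0.29×0.4308 + 0.04×2.2743 + 0.30×2.0444 + 0.27×0.3650 + 0.10×2.0981 = 1.1376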